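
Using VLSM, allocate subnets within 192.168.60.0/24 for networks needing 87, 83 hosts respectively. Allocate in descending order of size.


87 hosts -> /25 (126 usable): 192.168.60.0/25
83 hosts -> /25 (126 usable): 192.168.60.128/25
Allocation: 192.168.60.0/25 (87 hosts, 126 usable); 192.168.60.128/25 (83 hosts, 126 usable)


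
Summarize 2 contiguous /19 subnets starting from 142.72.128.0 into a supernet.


Original prefix: /19
Number of subnets: 2 = 2^1
New prefix = 19 - 1 = 18
Supernet: 142.72.128.0/18


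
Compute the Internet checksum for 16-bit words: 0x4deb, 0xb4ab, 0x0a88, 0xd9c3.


Sum all words (with carry folding):
+ 0x4deb = 0x4deb
+ 0xb4ab = 0x0297
+ 0x0a88 = 0x0d1f
+ 0xd9c3 = 0xe6e2
One's complement: ~0xe6e2
Checksum = 0x191d


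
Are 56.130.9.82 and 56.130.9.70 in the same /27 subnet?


Mask: 255.255.255.224
56.130.9.82 AND mask = 56.130.9.64
56.130.9.70 AND mask = 56.130.9.64
Yes, same subnet (56.130.9.64)


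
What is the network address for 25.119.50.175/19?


IP:   00011001.01110111.00110010.10101111
Mask: 11111111.11111111.11100000.00000000
AND operation:
Net:  00011001.01110111.00100000.00000000
Network: 25.119.32.0/19


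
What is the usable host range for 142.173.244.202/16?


Network: 142.173.0.0
Broadcast: 142.173.255.255
First usable = network + 1
Last usable = broadcast - 1
Range: 142.173.0.1 to 142.173.255.254


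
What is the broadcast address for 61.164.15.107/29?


Network: 61.164.15.104/29
Host bits = 3
Set all host bits to 1:
Broadcast: 61.164.15.111


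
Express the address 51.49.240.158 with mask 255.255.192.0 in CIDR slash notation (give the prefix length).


Binary: 11111111.11111111.11000000.00000000
Count leading 1s
Prefix: /18


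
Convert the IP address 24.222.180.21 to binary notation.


24 = 00011000
222 = 11011110
180 = 10110100
21 = 00010101
Binary: 00011000.11011110.10110100.00010101


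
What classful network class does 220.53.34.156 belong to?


First octet: 220
Binary: 11011100
110xxxxx -> Class C (192-223)
Class C, default mask 255.255.255.0 (/24)


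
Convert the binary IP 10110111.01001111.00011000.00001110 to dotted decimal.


10110111 = 183
01001111 = 79
00011000 = 24
00001110 = 14
IP: 183.79.24.14


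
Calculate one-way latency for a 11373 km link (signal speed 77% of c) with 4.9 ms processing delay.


Speed = 0.77 * 3e5 km/s = 231000 km/s
Propagation delay = 11373 / 231000 = 0.0492 s = 49.2338 ms
Processing delay = 4.9 ms
Total one-way latency = 54.1338 ms


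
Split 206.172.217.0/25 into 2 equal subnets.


New prefix = 25 + 1 = 26
Each subnet has 64 addresses
  206.172.217.0/26
  206.172.217.64/26
Subnets: 206.172.217.0/26, 206.172.217.64/26


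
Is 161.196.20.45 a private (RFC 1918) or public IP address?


RFC 1918 private ranges:
  10.0.0.0/8 (10.0.0.0 - 10.255.255.255)
  172.16.0.0/12 (172.16.0.0 - 172.31.255.255)
  192.168.0.0/16 (192.168.0.0 - 192.168.255.255)
Public (not in any RFC 1918 range)


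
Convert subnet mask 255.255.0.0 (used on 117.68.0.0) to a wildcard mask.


Subnet mask: 255.255.0.0
Wildcard = 255.255.255.255 - subnet mask
255 - 255 = 0
255 - 255 = 0
255 - 0 = 255
255 - 0 = 255
Wildcard: 0.0.255.255


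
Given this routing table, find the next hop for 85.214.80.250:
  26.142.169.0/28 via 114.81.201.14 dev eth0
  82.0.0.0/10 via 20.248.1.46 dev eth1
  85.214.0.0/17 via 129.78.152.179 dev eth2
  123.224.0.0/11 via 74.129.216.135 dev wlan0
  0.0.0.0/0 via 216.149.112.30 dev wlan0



Longest prefix match for 85.214.80.250:
  /28 26.142.169.0: no
  /10 82.0.0.0: no
  /17 85.214.0.0: MATCH
  /11 123.224.0.0: no
  /0 0.0.0.0: MATCH
Selected: next-hop 129.78.152.179 via eth2 (matched /17)


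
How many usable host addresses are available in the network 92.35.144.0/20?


Host bits = 32 - 20 = 12
Total addresses = 2^12 = 4096
Usable = total - 2 (network and broadcast)
Usable hosts: 4094


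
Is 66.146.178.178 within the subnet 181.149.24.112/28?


Subnet network: 181.149.24.112
Test IP AND mask: 66.146.178.176
No, 66.146.178.178 is not in 181.149.24.112/28


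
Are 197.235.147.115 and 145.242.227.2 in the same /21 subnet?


Mask: 255.255.248.0
197.235.147.115 AND mask = 197.235.144.0
145.242.227.2 AND mask = 145.242.224.0
No, different subnets (197.235.144.0 vs 145.242.224.0)


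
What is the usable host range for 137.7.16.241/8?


Network: 137.0.0.0
Broadcast: 137.255.255.255
First usable = network + 1
Last usable = broadcast - 1
Range: 137.0.0.1 to 137.255.255.254


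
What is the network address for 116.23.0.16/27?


IP:   01110100.00010111.00000000.00010000
Mask: 11111111.11111111.11111111.11100000
AND operation:
Net:  01110100.00010111.00000000.00000000
Network: 116.23.0.0/27


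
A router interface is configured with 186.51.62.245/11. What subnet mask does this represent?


/11 means 11 network bits, 21 host bits
Binary: 11111111111000000000000000000000
Mask: 255.224.0.0


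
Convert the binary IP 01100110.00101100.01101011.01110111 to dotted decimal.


01100110 = 102
00101100 = 44
01101011 = 107
01110111 = 119
IP: 102.44.107.119


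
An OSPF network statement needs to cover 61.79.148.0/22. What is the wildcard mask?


Subnet mask: 255.255.252.0
Wildcard = 255.255.255.255 - subnet mask
255 - 255 = 0
255 - 255 = 0
255 - 252 = 3
255 - 0 = 255
Wildcard: 0.0.3.255


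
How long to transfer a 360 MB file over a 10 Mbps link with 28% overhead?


Effective throughput = 10 * (1 - 28/100) = 7.2 Mbps
File size in Mb = 360 * 8 = 2880 Mb
Time = 2880 / 7.2
Time = 400.0 seconds


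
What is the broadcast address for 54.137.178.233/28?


Network: 54.137.178.224/28
Host bits = 4
Set all host bits to 1:
Broadcast: 54.137.178.239


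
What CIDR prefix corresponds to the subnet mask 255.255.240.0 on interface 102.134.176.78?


Binary: 11111111.11111111.11110000.00000000
Count leading 1s
Prefix: /20


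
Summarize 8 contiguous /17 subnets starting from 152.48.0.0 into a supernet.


Original prefix: /17
Number of subnets: 8 = 2^3
New prefix = 17 - 3 = 14
Supernet: 152.48.0.0/14


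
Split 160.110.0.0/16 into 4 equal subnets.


New prefix = 16 + 2 = 18
Each subnet has 16384 addresses
  160.110.0.0/18
  160.110.64.0/18
  160.110.128.0/18
  160.110.192.0/18
Subnets: 160.110.0.0/18, 160.110.64.0/18, 160.110.128.0/18, 160.110.192.0/18


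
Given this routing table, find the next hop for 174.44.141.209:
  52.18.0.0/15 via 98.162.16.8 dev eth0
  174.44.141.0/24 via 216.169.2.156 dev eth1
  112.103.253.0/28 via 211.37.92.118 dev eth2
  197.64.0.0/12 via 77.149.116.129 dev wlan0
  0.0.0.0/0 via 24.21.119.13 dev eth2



Longest prefix match for 174.44.141.209:
  /15 52.18.0.0: no
  /24 174.44.141.0: MATCH
  /28 112.103.253.0: no
  /12 197.64.0.0: no
  /0 0.0.0.0: MATCH
Selected: next-hop 216.169.2.156 via eth1 (matched /24)


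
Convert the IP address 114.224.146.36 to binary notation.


114 = 01110010
224 = 11100000
146 = 10010010
36 = 00100100
Binary: 01110010.11100000.10010010.00100100


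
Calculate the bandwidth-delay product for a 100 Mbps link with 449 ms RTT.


BDP = bandwidth * RTT
= 100 Mbps * 449 ms
= 100 * 1e6 * 449 / 1000 bits
= 44900000 bits
= 5612500 bytes
= 5480.957 KB
BDP = 44900000 bits (5612500 bytes)


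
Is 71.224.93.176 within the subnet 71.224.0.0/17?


Subnet network: 71.224.0.0
Test IP AND mask: 71.224.0.0
Yes, 71.224.93.176 is in 71.224.0.0/17


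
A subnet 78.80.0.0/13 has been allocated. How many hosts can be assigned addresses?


Host bits = 32 - 13 = 19
Total addresses = 2^19 = 524288
Usable = total - 2 (network and broadcast)
Usable hosts: 524286


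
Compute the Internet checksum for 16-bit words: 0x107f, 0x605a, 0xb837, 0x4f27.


Sum all words (with carry folding):
+ 0x107f = 0x107f
+ 0x605a = 0x70d9
+ 0xb837 = 0x2911
+ 0x4f27 = 0x7838
One's complement: ~0x7838
Checksum = 0x87c7


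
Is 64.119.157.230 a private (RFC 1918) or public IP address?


RFC 1918 private ranges:
  10.0.0.0/8 (10.0.0.0 - 10.255.255.255)
  172.16.0.0/12 (172.16.0.0 - 172.31.255.255)
  192.168.0.0/16 (192.168.0.0 - 192.168.255.255)
Public (not in any RFC 1918 range)


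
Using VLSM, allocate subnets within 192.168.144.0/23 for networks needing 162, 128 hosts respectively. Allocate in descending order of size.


162 hosts -> /24 (254 usable): 192.168.144.0/24
128 hosts -> /24 (254 usable): 192.168.145.0/24
Allocation: 192.168.144.0/24 (162 hosts, 254 usable); 192.168.145.0/24 (128 hosts, 254 usable)


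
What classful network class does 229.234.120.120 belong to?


First octet: 229
Binary: 11100101
1110xxxx -> Class D (224-239)
Class D (multicast), default mask N/A


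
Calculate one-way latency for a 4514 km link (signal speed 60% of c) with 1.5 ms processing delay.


Speed = 0.6 * 3e5 km/s = 180000 km/s
Propagation delay = 4514 / 180000 = 0.0251 s = 25.0778 ms
Processing delay = 1.5 ms
Total one-way latency = 26.5778 ms


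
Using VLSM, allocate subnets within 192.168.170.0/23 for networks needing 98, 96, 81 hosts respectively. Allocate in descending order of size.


98 hosts -> /25 (126 usable): 192.168.170.0/25
96 hosts -> /25 (126 usable): 192.168.170.128/25
81 hosts -> /25 (126 usable): 192.168.171.0/25
Allocation: 192.168.170.0/25 (98 hosts, 126 usable); 192.168.170.128/25 (96 hosts, 126 usable); 192.168.171.0/25 (81 hosts, 126 usable)


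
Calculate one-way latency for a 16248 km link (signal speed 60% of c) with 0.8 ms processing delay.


Speed = 0.6 * 3e5 km/s = 180000 km/s
Propagation delay = 16248 / 180000 = 0.0903 s = 90.2667 ms
Processing delay = 0.8 ms
Total one-way latency = 91.0667 ms


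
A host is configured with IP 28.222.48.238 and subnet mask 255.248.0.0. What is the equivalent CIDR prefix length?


Binary: 11111111.11111000.00000000.00000000
Count leading 1s
Prefix: /13


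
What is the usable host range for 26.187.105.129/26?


Network: 26.187.105.128
Broadcast: 26.187.105.191
First usable = network + 1
Last usable = broadcast - 1
Range: 26.187.105.129 to 26.187.105.190


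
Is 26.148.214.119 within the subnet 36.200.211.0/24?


Subnet network: 36.200.211.0
Test IP AND mask: 26.148.214.0
No, 26.148.214.119 is not in 36.200.211.0/24


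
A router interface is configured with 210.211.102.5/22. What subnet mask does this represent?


/22 means 22 network bits, 10 host bits
Binary: 11111111111111111111110000000000
Mask: 255.255.252.0


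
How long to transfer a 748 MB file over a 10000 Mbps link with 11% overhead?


Effective throughput = 10000 * (1 - 11/100) = 8900 Mbps
File size in Mb = 748 * 8 = 5984 Mb
Time = 5984 / 8900
Time = 0.6724 seconds


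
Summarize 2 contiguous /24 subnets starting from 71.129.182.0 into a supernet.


Original prefix: /24
Number of subnets: 2 = 2^1
New prefix = 24 - 1 = 23
Supernet: 71.129.182.0/23


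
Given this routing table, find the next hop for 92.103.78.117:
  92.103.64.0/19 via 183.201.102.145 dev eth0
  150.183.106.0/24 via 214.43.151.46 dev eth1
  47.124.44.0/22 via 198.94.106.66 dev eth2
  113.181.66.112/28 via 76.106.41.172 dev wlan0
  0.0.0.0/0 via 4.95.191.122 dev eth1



Longest prefix match for 92.103.78.117:
  /19 92.103.64.0: MATCH
  /24 150.183.106.0: no
  /22 47.124.44.0: no
  /28 113.181.66.112: no
  /0 0.0.0.0: MATCH
Selected: next-hop 183.201.102.145 via eth0 (matched /19)


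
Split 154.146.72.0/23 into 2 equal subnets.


New prefix = 23 + 1 = 24
Each subnet has 256 addresses
  154.146.72.0/24
  154.146.73.0/24
Subnets: 154.146.72.0/24, 154.146.73.0/24


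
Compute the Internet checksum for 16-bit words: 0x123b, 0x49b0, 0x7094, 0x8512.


Sum all words (with carry folding):
+ 0x123b = 0x123b
+ 0x49b0 = 0x5beb
+ 0x7094 = 0xcc7f
+ 0x8512 = 0x5192
One's complement: ~0x5192
Checksum = 0xae6d


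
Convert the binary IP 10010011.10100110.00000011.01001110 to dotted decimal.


10010011 = 147
10100110 = 166
00000011 = 3
01001110 = 78
IP: 147.166.3.78


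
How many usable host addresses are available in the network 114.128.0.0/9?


Host bits = 32 - 9 = 23
Total addresses = 2^23 = 8388608
Usable = total - 2 (network and broadcast)
Usable hosts: 8388606


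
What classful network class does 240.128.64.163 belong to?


First octet: 240
Binary: 11110000
1111xxxx -> Class E (240-255)
Class E (reserved), default mask N/A


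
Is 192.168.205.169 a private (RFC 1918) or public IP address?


RFC 1918 private ranges:
  10.0.0.0/8 (10.0.0.0 - 10.255.255.255)
  172.16.0.0/12 (172.16.0.0 - 172.31.255.255)
  192.168.0.0/16 (192.168.0.0 - 192.168.255.255)
Private (in 192.168.0.0/16)


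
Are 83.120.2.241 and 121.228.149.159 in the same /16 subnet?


Mask: 255.255.0.0
83.120.2.241 AND mask = 83.120.0.0
121.228.149.159 AND mask = 121.228.0.0
No, different subnets (83.120.0.0 vs 121.228.0.0)


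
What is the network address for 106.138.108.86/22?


IP:   01101010.10001010.01101100.01010110
Mask: 11111111.11111111.11111100.00000000
AND operation:
Net:  01101010.10001010.01101100.00000000
Network: 106.138.108.0/22


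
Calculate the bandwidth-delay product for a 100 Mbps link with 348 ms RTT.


BDP = bandwidth * RTT
= 100 Mbps * 348 ms
= 100 * 1e6 * 348 / 1000 bits
= 34800000 bits
= 4350000 bytes
= 4248.0469 KB
BDP = 34800000 bits (4350000 bytes)


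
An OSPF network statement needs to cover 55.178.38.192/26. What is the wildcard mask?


Subnet mask: 255.255.255.192
Wildcard = 255.255.255.255 - subnet mask
255 - 255 = 0
255 - 255 = 0
255 - 255 = 0
255 - 192 = 63
Wildcard: 0.0.0.63


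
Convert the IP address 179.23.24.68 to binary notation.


179 = 10110011
23 = 00010111
24 = 00011000
68 = 01000100
Binary: 10110011.00010111.00011000.01000100


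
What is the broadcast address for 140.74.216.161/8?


Network: 140.0.0.0/8
Host bits = 24
Set all host bits to 1:
Broadcast: 140.255.255.255


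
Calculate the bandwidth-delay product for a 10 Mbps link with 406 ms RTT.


BDP = bandwidth * RTT
= 10 Mbps * 406 ms
= 10 * 1e6 * 406 / 1000 bits
= 4060000 bits
= 507500 bytes
= 495.6055 KB
BDP = 4060000 bits (507500 bytes)


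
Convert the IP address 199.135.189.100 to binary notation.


199 = 11000111
135 = 10000111
189 = 10111101
100 = 01100100
Binary: 11000111.10000111.10111101.01100100


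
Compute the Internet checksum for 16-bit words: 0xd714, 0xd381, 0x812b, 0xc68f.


Sum all words (with carry folding):
+ 0xd714 = 0xd714
+ 0xd381 = 0xaa96
+ 0x812b = 0x2bc2
+ 0xc68f = 0xf251
One's complement: ~0xf251
Checksum = 0x0dae


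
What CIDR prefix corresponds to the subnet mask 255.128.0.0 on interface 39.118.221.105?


Binary: 11111111.10000000.00000000.00000000
Count leading 1s
Prefix: /9


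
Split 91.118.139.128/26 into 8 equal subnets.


New prefix = 26 + 3 = 29
Each subnet has 8 addresses
  91.118.139.128/29
  91.118.139.136/29
  91.118.139.144/29
  91.118.139.152/29
  91.118.139.160/29
  91.118.139.168/29
  91.118.139.176/29
  91.118.139.184/29
Subnets: 91.118.139.128/29, 91.118.139.136/29, 91.118.139.144/29, 91.118.139.152/29, 91.118.139.160/29, 91.118.139.168/29, 91.118.139.176/29, 91.118.139.184/29


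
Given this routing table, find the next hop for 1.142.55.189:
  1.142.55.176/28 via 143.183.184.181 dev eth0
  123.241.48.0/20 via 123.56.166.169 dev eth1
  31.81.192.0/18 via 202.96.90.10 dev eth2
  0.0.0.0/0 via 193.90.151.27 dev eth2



Longest prefix match for 1.142.55.189:
  /28 1.142.55.176: MATCH
  /20 123.241.48.0: no
  /18 31.81.192.0: no
  /0 0.0.0.0: MATCH
Selected: next-hop 143.183.184.181 via eth0 (matched /28)


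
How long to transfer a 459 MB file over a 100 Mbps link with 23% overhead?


Effective throughput = 100 * (1 - 23/100) = 77 Mbps
File size in Mb = 459 * 8 = 3672 Mb
Time = 3672 / 77
Time = 47.6883 seconds


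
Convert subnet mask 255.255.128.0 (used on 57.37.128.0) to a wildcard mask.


Subnet mask: 255.255.128.0
Wildcard = 255.255.255.255 - subnet mask
255 - 255 = 0
255 - 255 = 0
255 - 128 = 127
255 - 0 = 255
Wildcard: 0.0.127.255


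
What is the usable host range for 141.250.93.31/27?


Network: 141.250.93.0
Broadcast: 141.250.93.31
First usable = network + 1
Last usable = broadcast - 1
Range: 141.250.93.1 to 141.250.93.30


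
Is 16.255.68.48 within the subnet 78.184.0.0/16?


Subnet network: 78.184.0.0
Test IP AND mask: 16.255.0.0
No, 16.255.68.48 is not in 78.184.0.0/16


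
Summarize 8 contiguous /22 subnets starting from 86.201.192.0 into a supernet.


Original prefix: /22
Number of subnets: 8 = 2^3
New prefix = 22 - 3 = 19
Supernet: 86.201.192.0/19


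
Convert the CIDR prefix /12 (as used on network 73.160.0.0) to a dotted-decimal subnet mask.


/12 means 12 network bits, 20 host bits
Binary: 11111111111100000000000000000000
Mask: 255.240.0.0


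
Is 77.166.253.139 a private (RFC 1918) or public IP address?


RFC 1918 private ranges:
  10.0.0.0/8 (10.0.0.0 - 10.255.255.255)
  172.16.0.0/12 (172.16.0.0 - 172.31.255.255)
  192.168.0.0/16 (192.168.0.0 - 192.168.255.255)
Public (not in any RFC 1918 range)


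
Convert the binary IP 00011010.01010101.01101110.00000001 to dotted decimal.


00011010 = 26
01010101 = 85
01101110 = 110
00000001 = 1
IP: 26.85.110.1


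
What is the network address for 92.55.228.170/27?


IP:   01011100.00110111.11100100.10101010
Mask: 11111111.11111111.11111111.11100000
AND operation:
Net:  01011100.00110111.11100100.10100000
Network: 92.55.228.160/27


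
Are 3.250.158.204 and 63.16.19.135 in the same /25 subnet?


Mask: 255.255.255.128
3.250.158.204 AND mask = 3.250.158.128
63.16.19.135 AND mask = 63.16.19.128
No, different subnets (3.250.158.128 vs 63.16.19.128)


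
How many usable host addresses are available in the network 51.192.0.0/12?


Host bits = 32 - 12 = 20
Total addresses = 2^20 = 1048576
Usable = total - 2 (network and broadcast)
Usable hosts: 1048574


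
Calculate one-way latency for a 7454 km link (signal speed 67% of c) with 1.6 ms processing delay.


Speed = 0.67 * 3e5 km/s = 201000 km/s
Propagation delay = 7454 / 201000 = 0.0371 s = 37.0846 ms
Processing delay = 1.6 ms
Total one-way latency = 38.6846 ms


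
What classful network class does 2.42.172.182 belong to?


First octet: 2
Binary: 00000010
0xxxxxxx -> Class A (1-126)
Class A, default mask 255.0.0.0 (/8)


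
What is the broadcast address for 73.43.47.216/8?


Network: 73.0.0.0/8
Host bits = 24
Set all host bits to 1:
Broadcast: 73.255.255.255


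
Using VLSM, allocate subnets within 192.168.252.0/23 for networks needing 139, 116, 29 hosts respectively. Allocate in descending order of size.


139 hosts -> /24 (254 usable): 192.168.252.0/24
116 hosts -> /25 (126 usable): 192.168.253.0/25
29 hosts -> /27 (30 usable): 192.168.253.128/27
Allocation: 192.168.252.0/24 (139 hosts, 254 usable); 192.168.253.0/25 (116 hosts, 126 usable); 192.168.253.128/27 (29 hosts, 30 usable)


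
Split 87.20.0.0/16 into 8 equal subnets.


New prefix = 16 + 3 = 19
Each subnet has 8192 addresses
  87.20.0.0/19
  87.20.32.0/19
  87.20.64.0/19
  87.20.96.0/19
  87.20.128.0/19
  87.20.160.0/19
  87.20.192.0/19
  87.20.224.0/19
Subnets: 87.20.0.0/19, 87.20.32.0/19, 87.20.64.0/19, 87.20.96.0/19, 87.20.128.0/19, 87.20.160.0/19, 87.20.192.0/19, 87.20.224.0/19


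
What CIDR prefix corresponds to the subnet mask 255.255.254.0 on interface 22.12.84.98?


Binary: 11111111.11111111.11111110.00000000
Count leading 1s
Prefix: /23


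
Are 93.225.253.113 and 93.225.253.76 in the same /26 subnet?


Mask: 255.255.255.192
93.225.253.113 AND mask = 93.225.253.64
93.225.253.76 AND mask = 93.225.253.64
Yes, same subnet (93.225.253.64)


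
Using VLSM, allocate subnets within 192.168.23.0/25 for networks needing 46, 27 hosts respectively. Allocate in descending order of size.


46 hosts -> /26 (62 usable): 192.168.23.0/26
27 hosts -> /27 (30 usable): 192.168.23.64/27
Allocation: 192.168.23.0/26 (46 hosts, 62 usable); 192.168.23.64/27 (27 hosts, 30 usable)


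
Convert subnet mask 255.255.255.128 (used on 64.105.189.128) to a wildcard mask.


Subnet mask: 255.255.255.128
Wildcard = 255.255.255.255 - subnet mask
255 - 255 = 0
255 - 255 = 0
255 - 255 = 0
255 - 128 = 127
Wildcard: 0.0.0.127


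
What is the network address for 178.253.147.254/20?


IP:   10110010.11111101.10010011.11111110
Mask: 11111111.11111111.11110000.00000000
AND operation:
Net:  10110010.11111101.10010000.00000000
Network: 178.253.144.0/20


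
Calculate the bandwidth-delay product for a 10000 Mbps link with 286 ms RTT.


BDP = bandwidth * RTT
= 10000 Mbps * 286 ms
= 10000 * 1e6 * 286 / 1000 bits
= 2860000000 bits
= 357500000 bytes
= 349121.0938 KB
BDP = 2860000000 bits (357500000 bytes)


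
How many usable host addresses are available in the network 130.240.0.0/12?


Host bits = 32 - 12 = 20
Total addresses = 2^20 = 1048576
Usable = total - 2 (network and broadcast)
Usable hosts: 1048574


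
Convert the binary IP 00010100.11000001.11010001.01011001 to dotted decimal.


00010100 = 20
11000001 = 193
11010001 = 209
01011001 = 89
IP: 20.193.209.89


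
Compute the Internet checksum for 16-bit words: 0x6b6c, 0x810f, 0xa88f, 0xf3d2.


Sum all words (with carry folding):
+ 0x6b6c = 0x6b6c
+ 0x810f = 0xec7b
+ 0xa88f = 0x950b
+ 0xf3d2 = 0x88de
One's complement: ~0x88de
Checksum = 0x7721


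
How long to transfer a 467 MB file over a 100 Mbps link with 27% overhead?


Effective throughput = 100 * (1 - 27/100) = 73 Mbps
File size in Mb = 467 * 8 = 3736 Mb
Time = 3736 / 73
Time = 51.1781 seconds


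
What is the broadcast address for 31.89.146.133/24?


Network: 31.89.146.0/24
Host bits = 8
Set all host bits to 1:
Broadcast: 31.89.146.255


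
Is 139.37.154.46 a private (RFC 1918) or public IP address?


RFC 1918 private ranges:
  10.0.0.0/8 (10.0.0.0 - 10.255.255.255)
  172.16.0.0/12 (172.16.0.0 - 172.31.255.255)
  192.168.0.0/16 (192.168.0.0 - 192.168.255.255)
Public (not in any RFC 1918 range)


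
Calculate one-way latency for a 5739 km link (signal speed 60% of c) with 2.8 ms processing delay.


Speed = 0.6 * 3e5 km/s = 180000 km/s
Propagation delay = 5739 / 180000 = 0.0319 s = 31.8833 ms
Processing delay = 2.8 ms
Total one-way latency = 34.6833 ms


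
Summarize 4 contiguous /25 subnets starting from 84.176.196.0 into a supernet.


Original prefix: /25
Number of subnets: 4 = 2^2
New prefix = 25 - 2 = 23
Supernet: 84.176.196.0/23


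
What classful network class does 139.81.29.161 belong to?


First octet: 139
Binary: 10001011
10xxxxxx -> Class B (128-191)
Class B, default mask 255.255.0.0 (/16)


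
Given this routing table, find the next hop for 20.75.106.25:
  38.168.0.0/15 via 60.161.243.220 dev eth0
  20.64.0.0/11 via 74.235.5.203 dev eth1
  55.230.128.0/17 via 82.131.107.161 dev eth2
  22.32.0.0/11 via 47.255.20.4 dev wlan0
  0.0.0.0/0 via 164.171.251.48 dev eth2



Longest prefix match for 20.75.106.25:
  /15 38.168.0.0: no
  /11 20.64.0.0: MATCH
  /17 55.230.128.0: no
  /11 22.32.0.0: no
  /0 0.0.0.0: MATCH
Selected: next-hop 74.235.5.203 via eth1 (matched /11)


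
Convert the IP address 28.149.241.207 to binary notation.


28 = 00011100
149 = 10010101
241 = 11110001
207 = 11001111
Binary: 00011100.10010101.11110001.11001111


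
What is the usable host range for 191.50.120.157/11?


Network: 191.32.0.0
Broadcast: 191.63.255.255
First usable = network + 1
Last usable = broadcast - 1
Range: 191.32.0.1 to 191.63.255.254


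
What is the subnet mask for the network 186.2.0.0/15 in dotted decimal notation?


/15 means 15 network bits, 17 host bits
Binary: 11111111111111100000000000000000
Mask: 255.254.0.0


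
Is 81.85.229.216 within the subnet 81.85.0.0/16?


Subnet network: 81.85.0.0
Test IP AND mask: 81.85.0.0
Yes, 81.85.229.216 is in 81.85.0.0/16


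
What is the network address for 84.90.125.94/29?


IP:   01010100.01011010.01111101.01011110
Mask: 11111111.11111111.11111111.11111000
AND operation:
Net:  01010100.01011010.01111101.01011000
Network: 84.90.125.88/29


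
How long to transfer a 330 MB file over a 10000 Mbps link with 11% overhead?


Effective throughput = 10000 * (1 - 11/100) = 8900 Mbps
File size in Mb = 330 * 8 = 2640 Mb
Time = 2640 / 8900
Time = 0.2966 seconds


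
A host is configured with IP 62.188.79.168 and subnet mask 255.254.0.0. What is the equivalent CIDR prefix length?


Binary: 11111111.11111110.00000000.00000000
Count leading 1s
Prefix: /15


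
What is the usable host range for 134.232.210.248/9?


Network: 134.128.0.0
Broadcast: 134.255.255.255
First usable = network + 1
Last usable = broadcast - 1
Range: 134.128.0.1 to 134.255.255.254


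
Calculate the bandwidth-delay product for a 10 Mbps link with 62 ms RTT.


BDP = bandwidth * RTT
= 10 Mbps * 62 ms
= 10 * 1e6 * 62 / 1000 bits
= 620000 bits
= 77500 bytes
= 75.6836 KB
BDP = 620000 bits (77500 bytes)


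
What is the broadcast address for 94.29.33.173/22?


Network: 94.29.32.0/22
Host bits = 10
Set all host bits to 1:
Broadcast: 94.29.35.255


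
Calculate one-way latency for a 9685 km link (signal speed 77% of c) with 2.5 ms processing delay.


Speed = 0.77 * 3e5 km/s = 231000 km/s
Propagation delay = 9685 / 231000 = 0.0419 s = 41.9264 ms
Processing delay = 2.5 ms
Total one-way latency = 44.4264 ms


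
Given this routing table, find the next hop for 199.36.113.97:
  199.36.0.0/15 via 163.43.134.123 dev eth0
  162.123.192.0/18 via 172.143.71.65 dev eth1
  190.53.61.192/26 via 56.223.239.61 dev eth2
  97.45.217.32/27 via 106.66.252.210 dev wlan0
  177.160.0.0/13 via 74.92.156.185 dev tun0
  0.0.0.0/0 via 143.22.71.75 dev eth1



Longest prefix match for 199.36.113.97:
  /15 199.36.0.0: MATCH
  /18 162.123.192.0: no
  /26 190.53.61.192: no
  /27 97.45.217.32: no
  /13 177.160.0.0: no
  /0 0.0.0.0: MATCH
Selected: next-hop 163.43.134.123 via eth0 (matched /15)


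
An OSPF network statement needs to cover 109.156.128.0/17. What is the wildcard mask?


Subnet mask: 255.255.128.0
Wildcard = 255.255.255.255 - subnet mask
255 - 255 = 0
255 - 255 = 0
255 - 128 = 127
255 - 0 = 255
Wildcard: 0.0.127.255


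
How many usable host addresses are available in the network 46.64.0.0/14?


Host bits = 32 - 14 = 18
Total addresses = 2^18 = 262144
Usable = total - 2 (network and broadcast)
Usable hosts: 262142


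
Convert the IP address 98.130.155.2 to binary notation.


98 = 01100010
130 = 10000010
155 = 10011011
2 = 00000010
Binary: 01100010.10000010.10011011.00000010


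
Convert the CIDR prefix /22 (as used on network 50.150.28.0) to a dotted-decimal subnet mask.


/22 means 22 network bits, 10 host bits
Binary: 11111111111111111111110000000000
Mask: 255.255.252.0


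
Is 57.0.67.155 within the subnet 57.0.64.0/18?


Subnet network: 57.0.64.0
Test IP AND mask: 57.0.64.0
Yes, 57.0.67.155 is in 57.0.64.0/18


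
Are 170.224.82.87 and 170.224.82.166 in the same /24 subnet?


Mask: 255.255.255.0
170.224.82.87 AND mask = 170.224.82.0
170.224.82.166 AND mask = 170.224.82.0
Yes, same subnet (170.224.82.0)


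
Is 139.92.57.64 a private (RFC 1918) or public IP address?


RFC 1918 private ranges:
  10.0.0.0/8 (10.0.0.0 - 10.255.255.255)
  172.16.0.0/12 (172.16.0.0 - 172.31.255.255)
  192.168.0.0/16 (192.168.0.0 - 192.168.255.255)
Public (not in any RFC 1918 range)


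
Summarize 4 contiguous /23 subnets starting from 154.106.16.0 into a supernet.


Original prefix: /23
Number of subnets: 4 = 2^2
New prefix = 23 - 2 = 21
Supernet: 154.106.16.0/21


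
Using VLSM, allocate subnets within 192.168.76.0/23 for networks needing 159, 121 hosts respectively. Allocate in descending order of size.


159 hosts -> /24 (254 usable): 192.168.76.0/24
121 hosts -> /25 (126 usable): 192.168.77.0/25
Allocation: 192.168.76.0/24 (159 hosts, 254 usable); 192.168.77.0/25 (121 hosts, 126 usable)


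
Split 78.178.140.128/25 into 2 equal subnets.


New prefix = 25 + 1 = 26
Each subnet has 64 addresses
  78.178.140.128/26
  78.178.140.192/26
Subnets: 78.178.140.128/26, 78.178.140.192/26


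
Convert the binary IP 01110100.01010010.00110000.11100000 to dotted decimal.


01110100 = 116
01010010 = 82
00110000 = 48
11100000 = 224
IP: 116.82.48.224


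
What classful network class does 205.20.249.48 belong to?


First octet: 205
Binary: 11001101
110xxxxx -> Class C (192-223)
Class C, default mask 255.255.255.0 (/24)


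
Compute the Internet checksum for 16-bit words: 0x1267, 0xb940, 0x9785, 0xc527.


Sum all words (with carry folding):
+ 0x1267 = 0x1267
+ 0xb940 = 0xcba7
+ 0x9785 = 0x632d
+ 0xc527 = 0x2855
One's complement: ~0x2855
Checksum = 0xd7aa


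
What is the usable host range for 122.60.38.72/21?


Network: 122.60.32.0
Broadcast: 122.60.39.255
First usable = network + 1
Last usable = broadcast - 1
Range: 122.60.32.1 to 122.60.39.254


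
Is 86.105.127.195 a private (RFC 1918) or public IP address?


RFC 1918 private ranges:
  10.0.0.0/8 (10.0.0.0 - 10.255.255.255)
  172.16.0.0/12 (172.16.0.0 - 172.31.255.255)
  192.168.0.0/16 (192.168.0.0 - 192.168.255.255)
Public (not in any RFC 1918 range)


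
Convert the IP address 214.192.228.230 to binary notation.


214 = 11010110
192 = 11000000
228 = 11100100
230 = 11100110
Binary: 11010110.11000000.11100100.11100110


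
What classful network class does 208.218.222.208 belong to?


First octet: 208
Binary: 11010000
110xxxxx -> Class C (192-223)
Class C, default mask 255.255.255.0 (/24)


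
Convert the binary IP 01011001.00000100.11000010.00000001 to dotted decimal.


01011001 = 89
00000100 = 4
11000010 = 194
00000001 = 1
IP: 89.4.194.1


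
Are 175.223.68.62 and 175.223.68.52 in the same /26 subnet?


Mask: 255.255.255.192
175.223.68.62 AND mask = 175.223.68.0
175.223.68.52 AND mask = 175.223.68.0
Yes, same subnet (175.223.68.0)


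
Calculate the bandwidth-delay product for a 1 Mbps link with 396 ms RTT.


BDP = bandwidth * RTT
= 1 Mbps * 396 ms
= 1 * 1e6 * 396 / 1000 bits
= 396000 bits
= 49500 bytes
= 48.3398 KB
BDP = 396000 bits (49500 bytes)


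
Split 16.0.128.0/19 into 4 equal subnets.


New prefix = 19 + 2 = 21
Each subnet has 2048 addresses
  16.0.128.0/21
  16.0.136.0/21
  16.0.144.0/21
  16.0.152.0/21
Subnets: 16.0.128.0/21, 16.0.136.0/21, 16.0.144.0/21, 16.0.152.0/21


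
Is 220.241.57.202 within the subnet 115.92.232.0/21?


Subnet network: 115.92.232.0
Test IP AND mask: 220.241.56.0
No, 220.241.57.202 is not in 115.92.232.0/21


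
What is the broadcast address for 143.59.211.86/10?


Network: 143.0.0.0/10
Host bits = 22
Set all host bits to 1:
Broadcast: 143.63.255.255


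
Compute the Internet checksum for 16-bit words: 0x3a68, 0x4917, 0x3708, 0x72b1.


Sum all words (with carry folding):
+ 0x3a68 = 0x3a68
+ 0x4917 = 0x837f
+ 0x3708 = 0xba87
+ 0x72b1 = 0x2d39
One's complement: ~0x2d39
Checksum = 0xd2c6


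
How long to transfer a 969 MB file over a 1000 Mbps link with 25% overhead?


Effective throughput = 1000 * (1 - 25/100) = 750 Mbps
File size in Mb = 969 * 8 = 7752 Mb
Time = 7752 / 750
Time = 10.336 seconds


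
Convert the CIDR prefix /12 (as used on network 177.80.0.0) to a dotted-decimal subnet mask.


/12 means 12 network bits, 20 host bits
Binary: 11111111111100000000000000000000
Mask: 255.240.0.0


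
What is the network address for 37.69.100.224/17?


IP:   00100101.01000101.01100100.11100000
Mask: 11111111.11111111.10000000.00000000
AND operation:
Net:  00100101.01000101.00000000.00000000
Network: 37.69.0.0/17


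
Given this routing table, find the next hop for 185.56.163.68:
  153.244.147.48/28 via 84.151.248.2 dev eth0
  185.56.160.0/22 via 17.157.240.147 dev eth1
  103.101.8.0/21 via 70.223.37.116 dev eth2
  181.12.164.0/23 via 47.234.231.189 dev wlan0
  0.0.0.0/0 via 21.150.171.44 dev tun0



Longest prefix match for 185.56.163.68:
  /28 153.244.147.48: no
  /22 185.56.160.0: MATCH
  /21 103.101.8.0: no
  /23 181.12.164.0: no
  /0 0.0.0.0: MATCH
Selected: next-hop 17.157.240.147 via eth1 (matched /22)


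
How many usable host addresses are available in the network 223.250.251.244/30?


Host bits = 32 - 30 = 2
Total addresses = 2^2 = 4
Usable = total - 2 (network and broadcast)
Usable hosts: 2


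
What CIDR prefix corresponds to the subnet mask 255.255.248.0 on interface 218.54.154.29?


Binary: 11111111.11111111.11111000.00000000
Count leading 1s
Prefix: /21


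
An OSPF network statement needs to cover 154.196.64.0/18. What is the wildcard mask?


Subnet mask: 255.255.192.0
Wildcard = 255.255.255.255 - subnet mask
255 - 255 = 0
255 - 255 = 0
255 - 192 = 63
255 - 0 = 255
Wildcard: 0.0.63.255


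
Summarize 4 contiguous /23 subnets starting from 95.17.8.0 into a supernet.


Original prefix: /23
Number of subnets: 4 = 2^2
New prefix = 23 - 2 = 21
Supernet: 95.17.8.0/21


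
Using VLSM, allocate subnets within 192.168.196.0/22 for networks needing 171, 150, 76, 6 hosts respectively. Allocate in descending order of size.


171 hosts -> /24 (254 usable): 192.168.196.0/24
150 hosts -> /24 (254 usable): 192.168.197.0/24
76 hosts -> /25 (126 usable): 192.168.198.0/25
6 hosts -> /29 (6 usable): 192.168.198.128/29
Allocation: 192.168.196.0/24 (171 hosts, 254 usable); 192.168.197.0/24 (150 hosts, 254 usable); 192.168.198.0/25 (76 hosts, 126 usable); 192.168.198.128/29 (6 hosts, 6 usable)


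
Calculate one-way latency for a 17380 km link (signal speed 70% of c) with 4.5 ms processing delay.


Speed = 0.7 * 3e5 km/s = 210000 km/s
Propagation delay = 17380 / 210000 = 0.0828 s = 82.7619 ms
Processing delay = 4.5 ms
Total one-way latency = 87.2619 ms


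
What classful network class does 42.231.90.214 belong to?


First octet: 42
Binary: 00101010
0xxxxxxx -> Class A (1-126)
Class A, default mask 255.0.0.0 (/8)


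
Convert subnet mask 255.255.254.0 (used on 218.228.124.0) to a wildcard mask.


Subnet mask: 255.255.254.0
Wildcard = 255.255.255.255 - subnet mask
255 - 255 = 0
255 - 255 = 0
255 - 254 = 1
255 - 0 = 255
Wildcard: 0.0.1.255


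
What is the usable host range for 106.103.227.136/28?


Network: 106.103.227.128
Broadcast: 106.103.227.143
First usable = network + 1
Last usable = broadcast - 1
Range: 106.103.227.129 to 106.103.227.142


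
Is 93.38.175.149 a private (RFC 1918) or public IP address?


RFC 1918 private ranges:
  10.0.0.0/8 (10.0.0.0 - 10.255.255.255)
  172.16.0.0/12 (172.16.0.0 - 172.31.255.255)
  192.168.0.0/16 (192.168.0.0 - 192.168.255.255)
Public (not in any RFC 1918 range)


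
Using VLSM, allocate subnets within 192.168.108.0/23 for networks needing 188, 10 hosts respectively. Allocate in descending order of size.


188 hosts -> /24 (254 usable): 192.168.108.0/24
10 hosts -> /28 (14 usable): 192.168.109.0/28
Allocation: 192.168.108.0/24 (188 hosts, 254 usable); 192.168.109.0/28 (10 hosts, 14 usable)


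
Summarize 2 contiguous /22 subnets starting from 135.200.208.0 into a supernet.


Original prefix: /22
Number of subnets: 2 = 2^1
New prefix = 22 - 1 = 21
Supernet: 135.200.208.0/21


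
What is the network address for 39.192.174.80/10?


IP:   00100111.11000000.10101110.01010000
Mask: 11111111.11000000.00000000.00000000
AND operation:
Net:  00100111.11000000.00000000.00000000
Network: 39.192.0.0/10


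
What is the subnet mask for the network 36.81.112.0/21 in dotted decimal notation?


/21 means 21 network bits, 11 host bits
Binary: 11111111111111111111100000000000
Mask: 255.255.248.0


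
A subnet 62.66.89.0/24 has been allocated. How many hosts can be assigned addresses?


Host bits = 32 - 24 = 8
Total addresses = 2^8 = 256
Usable = total - 2 (network and broadcast)
Usable hosts: 254


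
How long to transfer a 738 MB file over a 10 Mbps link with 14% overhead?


Effective throughput = 10 * (1 - 14/100) = 8.6 Mbps
File size in Mb = 738 * 8 = 5904 Mb
Time = 5904 / 8.6
Time = 686.5116 seconds


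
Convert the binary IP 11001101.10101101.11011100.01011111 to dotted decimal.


11001101 = 205
10101101 = 173
11011100 = 220
01011111 = 95
IP: 205.173.220.95


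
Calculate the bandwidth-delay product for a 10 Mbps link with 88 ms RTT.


BDP = bandwidth * RTT
= 10 Mbps * 88 ms
= 10 * 1e6 * 88 / 1000 bits
= 880000 bits
= 110000 bytes
= 107.4219 KB
BDP = 880000 bits (110000 bytes)


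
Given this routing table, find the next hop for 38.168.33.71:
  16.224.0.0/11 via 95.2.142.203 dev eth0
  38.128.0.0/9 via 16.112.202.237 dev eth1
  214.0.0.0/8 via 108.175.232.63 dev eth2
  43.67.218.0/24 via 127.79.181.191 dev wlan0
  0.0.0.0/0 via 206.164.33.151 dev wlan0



Longest prefix match for 38.168.33.71:
  /11 16.224.0.0: no
  /9 38.128.0.0: MATCH
  /8 214.0.0.0: no
  /24 43.67.218.0: no
  /0 0.0.0.0: MATCH
Selected: next-hop 16.112.202.237 via eth1 (matched /9)


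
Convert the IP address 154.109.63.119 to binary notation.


154 = 10011010
109 = 01101101
63 = 00111111
119 = 01110111
Binary: 10011010.01101101.00111111.01110111


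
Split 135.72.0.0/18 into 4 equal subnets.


New prefix = 18 + 2 = 20
Each subnet has 4096 addresses
  135.72.0.0/20
  135.72.16.0/20
  135.72.32.0/20
  135.72.48.0/20
Subnets: 135.72.0.0/20, 135.72.16.0/20, 135.72.32.0/20, 135.72.48.0/20


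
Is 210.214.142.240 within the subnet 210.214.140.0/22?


Subnet network: 210.214.140.0
Test IP AND mask: 210.214.140.0
Yes, 210.214.142.240 is in 210.214.140.0/22


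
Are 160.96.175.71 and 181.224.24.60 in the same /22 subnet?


Mask: 255.255.252.0
160.96.175.71 AND mask = 160.96.172.0
181.224.24.60 AND mask = 181.224.24.0
No, different subnets (160.96.172.0 vs 181.224.24.0)


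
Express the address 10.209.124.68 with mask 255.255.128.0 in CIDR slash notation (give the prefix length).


Binary: 11111111.11111111.10000000.00000000
Count leading 1s
Prefix: /17


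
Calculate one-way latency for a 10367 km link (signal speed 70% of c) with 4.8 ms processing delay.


Speed = 0.7 * 3e5 km/s = 210000 km/s
Propagation delay = 10367 / 210000 = 0.0494 s = 49.3667 ms
Processing delay = 4.8 ms
Total one-way latency = 54.1667 ms


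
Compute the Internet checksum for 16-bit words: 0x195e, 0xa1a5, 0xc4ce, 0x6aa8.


Sum all words (with carry folding):
+ 0x195e = 0x195e
+ 0xa1a5 = 0xbb03
+ 0xc4ce = 0x7fd2
+ 0x6aa8 = 0xea7a
One's complement: ~0xea7a
Checksum = 0x1585


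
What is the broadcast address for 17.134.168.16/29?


Network: 17.134.168.16/29
Host bits = 3
Set all host bits to 1:
Broadcast: 17.134.168.23


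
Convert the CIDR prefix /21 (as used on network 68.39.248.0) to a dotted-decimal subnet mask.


/21 means 21 network bits, 11 host bits
Binary: 11111111111111111111100000000000
Mask: 255.255.248.0


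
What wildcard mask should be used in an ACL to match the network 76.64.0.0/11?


Subnet mask: 255.224.0.0
Wildcard = 255.255.255.255 - subnet mask
255 - 255 = 0
255 - 224 = 31
255 - 0 = 255
255 - 0 = 255
Wildcard: 0.31.255.255


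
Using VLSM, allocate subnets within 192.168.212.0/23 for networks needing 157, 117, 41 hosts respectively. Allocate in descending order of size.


157 hosts -> /24 (254 usable): 192.168.212.0/24
117 hosts -> /25 (126 usable): 192.168.213.0/25
41 hosts -> /26 (62 usable): 192.168.213.128/26
Allocation: 192.168.212.0/24 (157 hosts, 254 usable); 192.168.213.0/25 (117 hosts, 126 usable); 192.168.213.128/26 (41 hosts, 62 usable)


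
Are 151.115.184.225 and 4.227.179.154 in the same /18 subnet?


Mask: 255.255.192.0
151.115.184.225 AND mask = 151.115.128.0
4.227.179.154 AND mask = 4.227.128.0
No, different subnets (151.115.128.0 vs 4.227.128.0)


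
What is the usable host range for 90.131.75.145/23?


Network: 90.131.74.0
Broadcast: 90.131.75.255
First usable = network + 1
Last usable = broadcast - 1
Range: 90.131.74.1 to 90.131.75.254
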